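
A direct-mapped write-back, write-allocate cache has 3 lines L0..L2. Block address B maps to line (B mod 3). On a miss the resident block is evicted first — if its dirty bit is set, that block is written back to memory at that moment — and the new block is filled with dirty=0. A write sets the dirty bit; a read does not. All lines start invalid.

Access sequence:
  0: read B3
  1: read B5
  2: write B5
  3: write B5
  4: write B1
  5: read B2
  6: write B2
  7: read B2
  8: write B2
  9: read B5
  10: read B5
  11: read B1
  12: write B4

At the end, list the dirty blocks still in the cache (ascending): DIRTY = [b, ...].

  0 | R B3 → L0 miss [-]
  1 | R B5 → L2 miss [-]
  2 | W B5 → L2 hit [D]
  3 | W B5 → L2 hit [D]
  4 | W B1 → L1 miss [D]
  5 | R B2 → L2 miss wb→B5 [-]
  6 | W B2 → L2 hit [D]
  7 | R B2 → L2 hit [D]
  8 | W B2 → L2 hit [D]
  9 | R B5 → L2 miss wb→B2 [-]
  10 | R B5 → L2 hit [-]
  11 | R B1 → L1 hit [D]
  12 | W B4 → L1 miss wb→B1 [D]

DIRTY = [4]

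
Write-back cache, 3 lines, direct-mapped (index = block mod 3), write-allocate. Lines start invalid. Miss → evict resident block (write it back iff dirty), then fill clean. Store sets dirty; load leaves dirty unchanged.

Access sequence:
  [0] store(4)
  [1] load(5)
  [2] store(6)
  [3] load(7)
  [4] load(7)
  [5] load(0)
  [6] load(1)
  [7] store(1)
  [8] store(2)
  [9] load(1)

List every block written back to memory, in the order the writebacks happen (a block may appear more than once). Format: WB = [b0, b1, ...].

WB = [4, 6]

0: W B4 → L1 miss [D]
1: R B5 → L2 miss [-]
2: W B6 → L0 miss [D]
3: R B7 → L1 miss wb→B4 [-]
4: R B7 → L1 hit [-]
5: R B0 → L0 miss wb→B6 [-]
6: R B1 → L1 miss [-]
7: W B1 → L1 hit [D]
8: W B2 → L2 miss [D]
9: R B1 → L1 hit [D]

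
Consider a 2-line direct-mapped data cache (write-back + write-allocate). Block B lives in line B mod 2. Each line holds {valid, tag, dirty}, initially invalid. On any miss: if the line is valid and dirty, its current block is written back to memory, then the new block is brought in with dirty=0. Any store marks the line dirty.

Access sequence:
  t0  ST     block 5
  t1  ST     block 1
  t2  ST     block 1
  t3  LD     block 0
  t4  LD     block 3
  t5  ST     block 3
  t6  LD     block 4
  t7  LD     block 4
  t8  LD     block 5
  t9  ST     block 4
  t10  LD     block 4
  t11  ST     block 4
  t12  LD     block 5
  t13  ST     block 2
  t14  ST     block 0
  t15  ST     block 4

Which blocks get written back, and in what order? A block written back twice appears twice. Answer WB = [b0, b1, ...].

WB = [5, 1, 3, 4, 2, 0]

  0 | W B5 → L1 miss [D]
  1 | W B1 → L1 miss wb→B5 [D]
  2 | W B1 → L1 hit [D]
  3 | R B0 → L0 miss [-]
  4 | R B3 → L1 miss wb→B1 [-]
  5 | W B3 → L1 hit [D]
  6 | R B4 → L0 miss [-]
  7 | R B4 → L0 hit [-]
  8 | R B5 → L1 miss wb→B3 [-]
  9 | W B4 → L0 hit [D]
  10 | R B4 → L0 hit [D]
  11 | W B4 → L0 hit [D]
  12 | R B5 → L1 hit [-]
  13 | W B2 → L0 miss wb→B4 [D]
  14 | W B0 → L0 miss wb→B2 [D]
  15 | W B4 → L0 miss wb→B0 [D]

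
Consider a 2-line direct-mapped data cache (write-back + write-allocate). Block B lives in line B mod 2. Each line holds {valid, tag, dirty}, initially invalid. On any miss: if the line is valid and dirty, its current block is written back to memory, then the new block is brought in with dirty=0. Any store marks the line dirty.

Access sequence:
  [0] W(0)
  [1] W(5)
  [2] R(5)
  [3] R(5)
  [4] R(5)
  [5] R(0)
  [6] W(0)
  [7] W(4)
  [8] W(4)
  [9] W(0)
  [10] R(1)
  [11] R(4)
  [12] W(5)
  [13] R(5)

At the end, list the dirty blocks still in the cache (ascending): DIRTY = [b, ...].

  0 | W B0 → L0 miss [D]
  1 | W B5 → L1 miss [D]
  2 | R B5 → L1 hit [D]
  3 | R B5 → L1 hit [D]
  4 | R B5 → L1 hit [D]
  5 | R B0 → L0 hit [D]
  6 | W B0 → L0 hit [D]
  7 | W B4 → L0 miss wb→B0 [D]
  8 | W B4 → L0 hit [D]
  9 | W B0 → L0 miss wb→B4 [D]
  10 | R B1 → L1 miss wb→B5 [-]
  11 | R B4 → L0 miss wb→B0 [-]
  12 | W B5 → L1 miss [D]
  13 | R B5 → L1 hit [D]

DIRTY = [5]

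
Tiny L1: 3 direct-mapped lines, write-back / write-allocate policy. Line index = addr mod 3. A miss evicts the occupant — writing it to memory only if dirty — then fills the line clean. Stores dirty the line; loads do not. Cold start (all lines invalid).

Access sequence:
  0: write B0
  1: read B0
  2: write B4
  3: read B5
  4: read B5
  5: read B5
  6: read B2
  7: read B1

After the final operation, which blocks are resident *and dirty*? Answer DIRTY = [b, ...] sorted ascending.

DIRTY = [0]

0: W B0 -> L0 miss  d=D]
1: R B0 -> L0 hit  d=D]
2: W B4 -> L1 miss  d=D]
3: R B5 -> L2 miss  d=-]
4: R B5 -> L2 hit  d=-]
5: R B5 -> L2 hit  d=-]
6: R B2 -> L2 miss  d=-]
7: R B1 -> L1 miss wb->B4  d=-]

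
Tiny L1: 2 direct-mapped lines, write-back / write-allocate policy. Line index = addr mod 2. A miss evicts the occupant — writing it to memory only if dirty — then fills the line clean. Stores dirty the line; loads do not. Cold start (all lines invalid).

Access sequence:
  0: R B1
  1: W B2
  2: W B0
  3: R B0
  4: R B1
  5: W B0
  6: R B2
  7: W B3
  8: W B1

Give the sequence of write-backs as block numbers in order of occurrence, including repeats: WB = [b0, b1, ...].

WB = [2, 0, 3]

0: R B1 -> L1 miss  d=-]
1: W B2 -> L0 miss  d=D]
2: W B0 -> L0 miss wb->B2  d=D]
3: R B0 -> L0 hit  d=D]
4: R B1 -> L1 hit  d=-]
5: W B0 -> L0 hit  d=D]
6: R B2 -> L0 miss wb->B0  d=-]
7: W B3 -> L1 miss  d=D]
8: W B1 -> L1 miss wb->B3  d=D]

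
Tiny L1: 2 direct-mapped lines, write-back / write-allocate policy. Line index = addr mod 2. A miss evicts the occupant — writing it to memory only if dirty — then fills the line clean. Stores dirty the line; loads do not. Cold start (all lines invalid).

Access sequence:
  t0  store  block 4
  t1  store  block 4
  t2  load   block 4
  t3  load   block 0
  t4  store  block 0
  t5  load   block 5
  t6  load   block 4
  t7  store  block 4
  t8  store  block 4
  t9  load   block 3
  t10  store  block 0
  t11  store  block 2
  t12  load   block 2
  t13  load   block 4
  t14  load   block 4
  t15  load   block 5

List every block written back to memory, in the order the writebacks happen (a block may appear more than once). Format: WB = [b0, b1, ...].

0: W B4 -> L0 miss  d=D]
1: W B4 -> L0 hit  d=D]
2: R B4 -> L0 hit  d=D]
3: R B0 -> L0 miss wb->B4  d=-]
4: W B0 -> L0 hit  d=D]
5: R B5 -> L1 miss  d=-]
6: R B4 -> L0 miss wb->B0  d=-]
7: W B4 -> L0 hit  d=D]
8: W B4 -> L0 hit  d=D]
9: R B3 -> L1 miss  d=-]
10: W B0 -> L0 miss wb->B4  d=D]
11: W B2 -> L0 miss wb->B0  d=D]
12: R B2 -> L0 hit  d=D]
13: R B4 -> L0 miss wb->B2  d=-]
14: R B4 -> L0 hit  d=-]
15: R B5 -> L1 miss  d=-]

WB = [4, 0, 4, 0, 2]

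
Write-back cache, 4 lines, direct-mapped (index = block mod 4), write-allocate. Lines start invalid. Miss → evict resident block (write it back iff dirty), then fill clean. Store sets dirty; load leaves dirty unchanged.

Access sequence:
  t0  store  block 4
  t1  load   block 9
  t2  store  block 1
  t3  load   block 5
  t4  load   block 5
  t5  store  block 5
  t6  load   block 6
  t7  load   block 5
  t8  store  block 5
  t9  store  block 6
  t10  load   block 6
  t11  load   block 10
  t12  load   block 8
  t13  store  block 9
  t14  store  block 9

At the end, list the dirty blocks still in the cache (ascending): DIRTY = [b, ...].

DIRTY = [9]

  0 | W B4 → L0 miss [D]
  1 | R B9 → L1 miss [-]
  2 | W B1 → L1 miss [D]
  3 | R B5 → L1 miss wb→B1 [-]
  4 | R B5 → L1 hit [-]
  5 | W B5 → L1 hit [D]
  6 | R B6 → L2 miss [-]
  7 | R B5 → L1 hit [D]
  8 | W B5 → L1 hit [D]
  9 | W B6 → L2 hit [D]
  10 | R B6 → L2 hit [D]
  11 | R B10 → L2 miss wb→B6 [-]
  12 | R B8 → L0 miss wb→B4 [-]
  13 | W B9 → L1 miss wb→B5 [D]
  14 | W B9 → L1 hit [D]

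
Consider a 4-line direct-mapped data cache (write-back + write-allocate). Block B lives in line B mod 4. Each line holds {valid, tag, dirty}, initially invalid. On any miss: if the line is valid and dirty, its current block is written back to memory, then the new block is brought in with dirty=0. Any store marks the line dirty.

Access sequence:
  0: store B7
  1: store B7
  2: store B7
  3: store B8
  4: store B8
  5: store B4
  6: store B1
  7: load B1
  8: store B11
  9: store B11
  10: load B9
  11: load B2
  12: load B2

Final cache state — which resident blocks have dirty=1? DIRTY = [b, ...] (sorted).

DIRTY = [4, 11]

0: W B7 -> L3 miss  d=D]
1: W B7 -> L3 hit  d=D]
2: W B7 -> L3 hit  d=D]
3: W B8 -> L0 miss  d=D]
4: W B8 -> L0 hit  d=D]
5: W B4 -> L0 miss wb->B8  d=D]
6: W B1 -> L1 miss  d=D]
7: R B1 -> L1 hit  d=D]
8: W B11 -> L3 miss wb->B7  d=D]
9: W B11 -> L3 hit  d=D]
10: R B9 -> L1 miss wb->B1  d=-]
11: R B2 -> L2 miss  d=-]
12: R B2 -> L2 hit  d=-]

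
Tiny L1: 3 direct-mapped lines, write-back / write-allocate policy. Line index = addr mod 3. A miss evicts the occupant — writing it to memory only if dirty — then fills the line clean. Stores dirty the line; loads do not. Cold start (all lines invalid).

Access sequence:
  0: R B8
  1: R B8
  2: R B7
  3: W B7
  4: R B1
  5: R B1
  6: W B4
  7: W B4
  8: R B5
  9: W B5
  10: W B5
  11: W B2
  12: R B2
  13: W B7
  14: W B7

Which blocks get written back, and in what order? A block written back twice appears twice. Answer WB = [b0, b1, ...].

  0 | R B8 → L2 miss [-]
  1 | R B8 → L2 hit [-]
  2 | R B7 → L1 miss [-]
  3 | W B7 → L1 hit [D]
  4 | R B1 → L1 miss wb→B7 [-]
  5 | R B1 → L1 hit [-]
  6 | W B4 → L1 miss [D]
  7 | W B4 → L1 hit [D]
  8 | R B5 → L2 miss [-]
  9 | W B5 → L2 hit [D]
  10 | W B5 → L2 hit [D]
  11 | W B2 → L2 miss wb→B5 [D]
  12 | R B2 → L2 hit [D]
  13 | W B7 → L1 miss wb→B4 [D]
  14 | W B7 → L1 hit [D]

WB = [7, 5, 4]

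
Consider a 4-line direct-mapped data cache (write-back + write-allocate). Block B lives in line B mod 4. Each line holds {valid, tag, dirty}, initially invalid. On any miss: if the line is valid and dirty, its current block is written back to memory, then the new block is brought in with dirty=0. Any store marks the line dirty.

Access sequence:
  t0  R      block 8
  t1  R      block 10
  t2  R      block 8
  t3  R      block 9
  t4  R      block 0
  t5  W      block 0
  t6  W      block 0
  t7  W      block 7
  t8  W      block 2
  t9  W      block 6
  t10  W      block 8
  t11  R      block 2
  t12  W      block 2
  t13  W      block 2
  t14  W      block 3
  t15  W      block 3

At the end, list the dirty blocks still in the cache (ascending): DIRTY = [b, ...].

DIRTY = [2, 3, 8]

  0 | R B8 → L0 miss [-]
  1 | R B10 → L2 miss [-]
  2 | R B8 → L0 hit [-]
  3 | R B9 → L1 miss [-]
  4 | R B0 → L0 miss [-]
  5 | W B0 → L0 hit [D]
  6 | W B0 → L0 hit [D]
  7 | W B7 → L3 miss [D]
  8 | W B2 → L2 miss [D]
  9 | W B6 → L2 miss wb→B2 [D]
  10 | W B8 → L0 miss wb→B0 [D]
  11 | R B2 → L2 miss wb→B6 [-]
  12 | W B2 → L2 hit [D]
  13 | W B2 → L2 hit [D]
  14 | W B3 → L3 miss wb→B7 [D]
  15 | W B3 → L3 hit [D]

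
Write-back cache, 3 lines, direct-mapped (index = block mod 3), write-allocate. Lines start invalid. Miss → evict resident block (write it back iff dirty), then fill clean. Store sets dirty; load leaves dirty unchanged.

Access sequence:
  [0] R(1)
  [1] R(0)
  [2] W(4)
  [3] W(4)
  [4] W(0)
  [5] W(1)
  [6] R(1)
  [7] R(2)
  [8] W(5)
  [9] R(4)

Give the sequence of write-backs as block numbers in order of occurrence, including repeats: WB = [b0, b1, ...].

WB = [4, 1]

0: R B1 -> L1 miss  d=-]
1: R B0 -> L0 miss  d=-]
2: W B4 -> L1 miss  d=D]
3: W B4 -> L1 hit  d=D]
4: W B0 -> L0 hit  d=D]
5: W B1 -> L1 miss wb->B4  d=D]
6: R B1 -> L1 hit  d=D]
7: R B2 -> L2 miss  d=-]
8: W B5 -> L2 miss  d=D]
9: R B4 -> L1 miss wb->B1  d=-]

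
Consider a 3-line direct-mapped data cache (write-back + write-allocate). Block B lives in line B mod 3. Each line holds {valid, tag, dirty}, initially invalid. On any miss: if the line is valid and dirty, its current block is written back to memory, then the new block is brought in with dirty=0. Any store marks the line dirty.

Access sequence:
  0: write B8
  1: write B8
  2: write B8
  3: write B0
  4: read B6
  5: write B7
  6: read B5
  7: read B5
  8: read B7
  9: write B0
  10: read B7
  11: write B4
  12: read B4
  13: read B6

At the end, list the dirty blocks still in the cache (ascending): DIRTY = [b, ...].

DIRTY = [4]

0: W B8 -> L2 miss  d=D]
1: W B8 -> L2 hit  d=D]
2: W B8 -> L2 hit  d=D]
3: W B0 -> L0 miss  d=D]
4: R B6 -> L0 miss wb->B0  d=-]
5: W B7 -> L1 miss  d=D]
6: R B5 -> L2 miss wb->B8  d=-]
7: R B5 -> L2 hit  d=-]
8: R B7 -> L1 hit  d=D]
9: W B0 -> L0 miss  d=D]
10: R B7 -> L1 hit  d=D]
11: W B4 -> L1 miss wb->B7  d=D]
12: R B4 -> L1 hit  d=D]
13: R B6 -> L0 miss wb->B0  d=-]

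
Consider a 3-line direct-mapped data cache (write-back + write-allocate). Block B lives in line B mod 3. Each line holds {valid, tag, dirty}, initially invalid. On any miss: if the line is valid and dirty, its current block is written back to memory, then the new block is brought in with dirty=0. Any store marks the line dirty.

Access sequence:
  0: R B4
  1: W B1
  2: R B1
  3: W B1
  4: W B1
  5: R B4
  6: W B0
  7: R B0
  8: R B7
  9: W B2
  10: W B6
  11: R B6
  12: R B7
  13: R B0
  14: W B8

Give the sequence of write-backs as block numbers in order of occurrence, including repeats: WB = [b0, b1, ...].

0: R B4 → L1 miss [-]
1: W B1 → L1 miss [D]
2: R B1 → L1 hit [D]
3: W B1 → L1 hit [D]
4: W B1 → L1 hit [D]
5: R B4 → L1 miss wb→B1 [-]
6: W B0 → L0 miss [D]
7: R B0 → L0 hit [D]
8: R B7 → L1 miss [-]
9: W B2 → L2 miss [D]
10: W B6 → L0 miss wb→B0 [D]
11: R B6 → L0 hit [D]
12: R B7 → L1 hit [-]
13: R B0 → L0 miss wb→B6 [-]
14: W B8 → L2 miss wb→B2 [D]

WB = [1, 0, 6, 2]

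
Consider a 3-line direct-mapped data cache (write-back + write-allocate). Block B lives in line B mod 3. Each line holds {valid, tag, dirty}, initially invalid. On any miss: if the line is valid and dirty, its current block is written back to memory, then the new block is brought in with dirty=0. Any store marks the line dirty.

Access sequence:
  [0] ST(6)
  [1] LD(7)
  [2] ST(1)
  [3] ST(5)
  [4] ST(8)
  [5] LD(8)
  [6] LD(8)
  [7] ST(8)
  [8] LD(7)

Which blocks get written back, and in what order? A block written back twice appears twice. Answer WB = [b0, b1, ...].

0: W B6 -> L0 miss  d=D]
1: R B7 -> L1 miss  d=-]
2: W B1 -> L1 miss  d=D]
3: W B5 -> L2 miss  d=D]
4: W B8 -> L2 miss wb->B5  d=D]
5: R B8 -> L2 hit  d=D]
6: R B8 -> L2 hit  d=D]
7: W B8 -> L2 hit  d=D]
8: R B7 -> L1 miss wb->B1  d=-]

WB = [5, 1]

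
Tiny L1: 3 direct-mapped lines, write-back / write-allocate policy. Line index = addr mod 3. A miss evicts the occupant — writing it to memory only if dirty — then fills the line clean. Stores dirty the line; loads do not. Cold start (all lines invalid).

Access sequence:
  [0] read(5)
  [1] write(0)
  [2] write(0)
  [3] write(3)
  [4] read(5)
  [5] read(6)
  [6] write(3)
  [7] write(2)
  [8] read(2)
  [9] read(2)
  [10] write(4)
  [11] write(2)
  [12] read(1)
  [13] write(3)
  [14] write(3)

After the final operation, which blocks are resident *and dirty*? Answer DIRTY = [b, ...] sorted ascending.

DIRTY = [2, 3]

  0 | R B5 → L2 miss [-]
  1 | W B0 → L0 miss [D]
  2 | W B0 → L0 hit [D]
  3 | W B3 → L0 miss wb→B0 [D]
  4 | R B5 → L2 hit [-]
  5 | R B6 → L0 miss wb→B3 [-]
  6 | W B3 → L0 miss [D]
  7 | W B2 → L2 miss [D]
  8 | R B2 → L2 hit [D]
  9 | R B2 → L2 hit [D]
  10 | W B4 → L1 miss [D]
  11 | W B2 → L2 hit [D]
  12 | R B1 → L1 miss wb→B4 [-]
  13 | W B3 → L0 hit [D]
  14 | W B3 → L0 hit [D]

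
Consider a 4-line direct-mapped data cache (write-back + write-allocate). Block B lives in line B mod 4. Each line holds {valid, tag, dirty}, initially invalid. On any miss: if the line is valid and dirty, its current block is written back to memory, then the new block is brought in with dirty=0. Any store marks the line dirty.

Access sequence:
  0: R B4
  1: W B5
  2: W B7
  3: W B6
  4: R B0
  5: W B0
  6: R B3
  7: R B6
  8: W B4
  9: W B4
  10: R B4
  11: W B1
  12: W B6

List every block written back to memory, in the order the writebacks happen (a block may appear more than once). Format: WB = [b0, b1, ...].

WB = [7, 0, 5]

  0 | R B4 → L0 miss [-]
  1 | W B5 → L1 miss [D]
  2 | W B7 → L3 miss [D]
  3 | W B6 → L2 miss [D]
  4 | R B0 → L0 miss [-]
  5 | W B0 → L0 hit [D]
  6 | R B3 → L3 miss wb→B7 [-]
  7 | R B6 → L2 hit [D]
  8 | W B4 → L0 miss wb→B0 [D]
  9 | W B4 → L0 hit [D]
  10 | R B4 → L0 hit [D]
  11 | W B1 → L1 miss wb→B5 [D]
  12 | W B6 → L2 hit [D]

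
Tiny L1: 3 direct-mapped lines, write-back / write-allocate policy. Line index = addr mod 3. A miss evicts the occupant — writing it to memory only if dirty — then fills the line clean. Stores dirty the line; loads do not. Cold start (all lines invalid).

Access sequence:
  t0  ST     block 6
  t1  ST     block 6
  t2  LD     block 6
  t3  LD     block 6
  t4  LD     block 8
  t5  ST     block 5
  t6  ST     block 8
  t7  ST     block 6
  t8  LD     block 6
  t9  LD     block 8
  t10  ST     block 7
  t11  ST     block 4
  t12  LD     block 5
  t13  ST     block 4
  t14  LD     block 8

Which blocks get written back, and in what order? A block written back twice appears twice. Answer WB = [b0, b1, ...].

  0 | W B6 → L0 miss [D]
  1 | W B6 → L0 hit [D]
  2 | R B6 → L0 hit [D]
  3 | R B6 → L0 hit [D]
  4 | R B8 → L2 miss [-]
  5 | W B5 → L2 miss [D]
  6 | W B8 → L2 miss wb→B5 [D]
  7 | W B6 → L0 hit [D]
  8 | R B6 → L0 hit [D]
  9 | R B8 → L2 hit [D]
  10 | W B7 → L1 miss [D]
  11 | W B4 → L1 miss wb→B7 [D]
  12 | R B5 → L2 miss wb→B8 [-]
  13 | W B4 → L1 hit [D]
  14 | R B8 → L2 miss [-]

WB = [5, 7, 8]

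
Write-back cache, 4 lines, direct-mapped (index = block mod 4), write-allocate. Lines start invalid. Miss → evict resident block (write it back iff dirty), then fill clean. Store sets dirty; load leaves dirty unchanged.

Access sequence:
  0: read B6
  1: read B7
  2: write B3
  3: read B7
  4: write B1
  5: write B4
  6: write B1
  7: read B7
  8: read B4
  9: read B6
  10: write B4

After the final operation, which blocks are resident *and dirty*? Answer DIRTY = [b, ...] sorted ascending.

DIRTY = [1, 4]

0: R B6 → L2 miss [-]
1: R B7 → L3 miss [-]
2: W B3 → L3 miss [D]
3: R B7 → L3 miss wb→B3 [-]
4: W B1 → L1 miss [D]
5: W B4 → L0 miss [D]
6: W B1 → L1 hit [D]
7: R B7 → L3 hit [-]
8: R B4 → L0 hit [D]
9: R B6 → L2 hit [-]
10: W B4 → L0 hit [D]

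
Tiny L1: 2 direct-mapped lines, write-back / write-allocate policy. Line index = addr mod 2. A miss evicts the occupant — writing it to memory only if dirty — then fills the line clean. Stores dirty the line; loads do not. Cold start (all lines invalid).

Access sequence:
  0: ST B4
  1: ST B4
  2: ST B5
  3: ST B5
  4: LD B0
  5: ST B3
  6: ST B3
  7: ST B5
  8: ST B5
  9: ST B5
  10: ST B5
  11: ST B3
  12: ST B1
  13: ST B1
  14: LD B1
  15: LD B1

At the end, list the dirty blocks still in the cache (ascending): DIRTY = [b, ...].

DIRTY = [1]

  0 | W B4 → L0 miss [D]
  1 | W B4 → L0 hit [D]
  2 | W B5 → L1 miss [D]
  3 | W B5 → L1 hit [D]
  4 | R B0 → L0 miss wb→B4 [-]
  5 | W B3 → L1 miss wb→B5 [D]
  6 | W B3 → L1 hit [D]
  7 | W B5 → L1 miss wb→B3 [D]
  8 | W B5 → L1 hit [D]
  9 | W B5 → L1 hit [D]
  10 | W B5 → L1 hit [D]
  11 | W B3 → L1 miss wb→B5 [D]
  12 | W B1 → L1 miss wb→B3 [D]
  13 | W B1 → L1 hit [D]
  14 | R B1 → L1 hit [D]
  15 | R B1 → L1 hit [D]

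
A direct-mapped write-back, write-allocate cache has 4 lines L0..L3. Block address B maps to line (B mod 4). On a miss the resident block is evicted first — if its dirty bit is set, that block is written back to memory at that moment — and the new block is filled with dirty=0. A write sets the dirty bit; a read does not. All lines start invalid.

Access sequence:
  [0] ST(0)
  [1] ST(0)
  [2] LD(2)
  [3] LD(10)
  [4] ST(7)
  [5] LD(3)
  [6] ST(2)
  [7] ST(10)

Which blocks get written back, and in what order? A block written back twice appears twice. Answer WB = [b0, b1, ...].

0: W B0 → L0 miss [D]
1: W B0 → L0 hit [D]
2: R B2 → L2 miss [-]
3: R B10 → L2 miss [-]
4: W B7 → L3 miss [D]
5: R B3 → L3 miss wb→B7 [-]
6: W B2 → L2 miss [D]
7: W B10 → L2 miss wb→B2 [D]

WB = [7, 2]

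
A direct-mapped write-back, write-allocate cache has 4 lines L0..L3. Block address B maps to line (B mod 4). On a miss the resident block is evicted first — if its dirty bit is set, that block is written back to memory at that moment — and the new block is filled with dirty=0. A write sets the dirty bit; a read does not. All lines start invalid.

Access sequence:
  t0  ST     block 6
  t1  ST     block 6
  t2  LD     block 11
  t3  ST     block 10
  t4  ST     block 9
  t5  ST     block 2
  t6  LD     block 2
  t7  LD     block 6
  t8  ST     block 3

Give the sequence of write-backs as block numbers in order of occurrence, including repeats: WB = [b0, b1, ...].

0: W B6 -> L2 miss  d=D]
1: W B6 -> L2 hit  d=D]
2: R B11 -> L3 miss  d=-]
3: W B10 -> L2 miss wb->B6  d=D]
4: W B9 -> L1 miss  d=D]
5: W B2 -> L2 miss wb->B10  d=D]
6: R B2 -> L2 hit  d=D]
7: R B6 -> L2 miss wb->B2  d=-]
8: W B3 -> L3 miss  d=D]

WB = [6, 10, 2]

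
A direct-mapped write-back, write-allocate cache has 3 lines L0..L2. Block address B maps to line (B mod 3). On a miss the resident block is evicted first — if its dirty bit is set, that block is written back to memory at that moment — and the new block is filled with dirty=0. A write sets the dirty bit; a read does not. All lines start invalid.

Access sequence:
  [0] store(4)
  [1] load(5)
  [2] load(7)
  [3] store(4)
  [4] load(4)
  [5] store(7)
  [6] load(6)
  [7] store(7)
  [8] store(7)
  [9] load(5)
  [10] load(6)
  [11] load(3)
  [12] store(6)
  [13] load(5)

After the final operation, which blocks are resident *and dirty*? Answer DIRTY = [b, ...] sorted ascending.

0: W B4 → L1 miss [D]
1: R B5 → L2 miss [-]
2: R B7 → L1 miss wb→B4 [-]
3: W B4 → L1 miss [D]
4: R B4 → L1 hit [D]
5: W B7 → L1 miss wb→B4 [D]
6: R B6 → L0 miss [-]
7: W B7 → L1 hit [D]
8: W B7 → L1 hit [D]
9: R B5 → L2 hit [-]
10: R B6 → L0 hit [-]
11: R B3 → L0 miss [-]
12: W B6 → L0 miss [D]
13: R B5 → L2 hit [-]

DIRTY = [6, 7]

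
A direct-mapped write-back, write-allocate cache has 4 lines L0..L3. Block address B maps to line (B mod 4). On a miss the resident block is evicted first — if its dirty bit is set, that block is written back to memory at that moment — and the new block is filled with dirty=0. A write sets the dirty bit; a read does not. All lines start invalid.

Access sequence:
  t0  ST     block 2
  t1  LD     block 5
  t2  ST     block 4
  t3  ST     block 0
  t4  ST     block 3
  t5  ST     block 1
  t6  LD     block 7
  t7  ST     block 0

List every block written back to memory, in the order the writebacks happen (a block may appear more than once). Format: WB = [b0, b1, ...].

WB = [4, 3]

0: W B2 -> L2 miss  d=D]
1: R B5 -> L1 miss  d=-]
2: W B4 -> L0 miss  d=D]
3: W B0 -> L0 miss wb->B4  d=D]
4: W B3 -> L3 miss  d=D]
5: W B1 -> L1 miss  d=D]
6: R B7 -> L3 miss wb->B3  d=-]
7: W B0 -> L0 hit  d=D]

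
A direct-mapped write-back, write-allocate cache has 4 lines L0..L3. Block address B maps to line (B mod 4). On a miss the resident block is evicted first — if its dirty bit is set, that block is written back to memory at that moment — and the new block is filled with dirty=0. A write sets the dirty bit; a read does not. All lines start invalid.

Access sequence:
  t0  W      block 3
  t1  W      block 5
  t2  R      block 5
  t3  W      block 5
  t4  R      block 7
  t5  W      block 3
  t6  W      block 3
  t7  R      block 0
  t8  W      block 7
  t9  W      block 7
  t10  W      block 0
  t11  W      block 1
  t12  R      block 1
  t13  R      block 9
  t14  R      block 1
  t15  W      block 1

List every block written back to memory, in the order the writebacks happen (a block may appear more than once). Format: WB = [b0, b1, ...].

  0 | W B3 → L3 miss [D]
  1 | W B5 → L1 miss [D]
  2 | R B5 → L1 hit [D]
  3 | W B5 → L1 hit [D]
  4 | R B7 → L3 miss wb→B3 [-]
  5 | W B3 → L3 miss [D]
  6 | W B3 → L3 hit [D]
  7 | R B0 → L0 miss [-]
  8 | W B7 → L3 miss wb→B3 [D]
  9 | W B7 → L3 hit [D]
  10 | W B0 → L0 hit [D]
  11 | W B1 → L1 miss wb→B5 [D]
  12 | R B1 → L1 hit [D]
  13 | R B9 → L1 miss wb→B1 [-]
  14 | R B1 → L1 miss [-]
  15 | W B1 → L1 hit [D]

WB = [3, 3, 5, 1]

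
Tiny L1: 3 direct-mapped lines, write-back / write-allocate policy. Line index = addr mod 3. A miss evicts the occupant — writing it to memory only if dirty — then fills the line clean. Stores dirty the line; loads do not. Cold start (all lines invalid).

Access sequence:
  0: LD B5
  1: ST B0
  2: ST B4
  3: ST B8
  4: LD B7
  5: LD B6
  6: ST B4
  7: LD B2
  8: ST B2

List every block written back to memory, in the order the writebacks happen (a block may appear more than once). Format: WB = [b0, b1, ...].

WB = [4, 0, 8]

0: R B5 -> L2 miss  d=-]
1: W B0 -> L0 miss  d=D]
2: W B4 -> L1 miss  d=D]
3: W B8 -> L2 miss  d=D]
4: R B7 -> L1 miss wb->B4  d=-]
5: R B6 -> L0 miss wb->B0  d=-]
6: W B4 -> L1 miss  d=D]
7: R B2 -> L2 miss wb->B8  d=-]
8: W B2 -> L2 hit  d=D]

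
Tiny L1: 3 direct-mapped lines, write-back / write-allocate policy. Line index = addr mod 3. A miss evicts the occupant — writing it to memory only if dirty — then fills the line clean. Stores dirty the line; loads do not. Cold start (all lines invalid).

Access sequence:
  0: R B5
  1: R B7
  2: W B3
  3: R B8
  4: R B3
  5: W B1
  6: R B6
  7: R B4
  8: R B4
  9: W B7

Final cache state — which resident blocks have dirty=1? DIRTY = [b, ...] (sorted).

DIRTY = [7]

0: R B5 -> L2 miss  d=-]
1: R B7 -> L1 miss  d=-]
2: W B3 -> L0 miss  d=D]
3: R B8 -> L2 miss  d=-]
4: R B3 -> L0 hit  d=D]
5: W B1 -> L1 miss  d=D]
6: R B6 -> L0 miss wb->B3  d=-]
7: R B4 -> L1 miss wb->B1  d=-]
8: R B4 -> L1 hit  d=-]
9: W B7 -> L1 miss  d=D]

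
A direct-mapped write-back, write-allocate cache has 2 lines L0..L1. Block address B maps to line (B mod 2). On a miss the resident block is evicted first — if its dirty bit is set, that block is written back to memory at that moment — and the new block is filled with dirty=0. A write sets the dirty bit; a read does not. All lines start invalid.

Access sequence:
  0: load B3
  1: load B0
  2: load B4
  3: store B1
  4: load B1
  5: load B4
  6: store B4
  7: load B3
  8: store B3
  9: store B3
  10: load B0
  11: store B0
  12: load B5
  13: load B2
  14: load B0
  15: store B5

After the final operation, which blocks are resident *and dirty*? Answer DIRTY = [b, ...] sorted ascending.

DIRTY = [5]

0: R B3 → L1 miss [-]
1: R B0 → L0 miss [-]
2: R B4 → L0 miss [-]
3: W B1 → L1 miss [D]
4: R B1 → L1 hit [D]
5: R B4 → L0 hit [-]
6: W B4 → L0 hit [D]
7: R B3 → L1 miss wb→B1 [-]
8: W B3 → L1 hit [D]
9: W B3 → L1 hit [D]
10: R B0 → L0 miss wb→B4 [-]
11: W B0 → L0 hit [D]
12: R B5 → L1 miss wb→B3 [-]
13: R B2 → L0 miss wb→B0 [-]
14: R B0 → L0 miss [-]
15: W B5 → L1 hit [D]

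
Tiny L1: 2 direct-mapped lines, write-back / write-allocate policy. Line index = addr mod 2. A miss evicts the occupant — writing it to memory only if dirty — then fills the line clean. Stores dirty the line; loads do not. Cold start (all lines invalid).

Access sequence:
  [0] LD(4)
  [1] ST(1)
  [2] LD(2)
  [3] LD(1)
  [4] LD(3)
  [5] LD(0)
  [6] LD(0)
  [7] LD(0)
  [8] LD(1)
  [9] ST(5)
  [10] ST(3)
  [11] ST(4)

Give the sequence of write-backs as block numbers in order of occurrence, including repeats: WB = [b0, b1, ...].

0: R B4 -> L0 miss  d=-]
1: W B1 -> L1 miss  d=D]
2: R B2 -> L0 miss  d=-]
3: R B1 -> L1 hit  d=D]
4: R B3 -> L1 miss wb->B1  d=-]
5: R B0 -> L0 miss  d=-]
6: R B0 -> L0 hit  d=-]
7: R B0 -> L0 hit  d=-]
8: R B1 -> L1 miss  d=-]
9: W B5 -> L1 miss  d=D]
10: W B3 -> L1 miss wb->B5  d=D]
11: W B4 -> L0 miss  d=D]

WB = [1, 5]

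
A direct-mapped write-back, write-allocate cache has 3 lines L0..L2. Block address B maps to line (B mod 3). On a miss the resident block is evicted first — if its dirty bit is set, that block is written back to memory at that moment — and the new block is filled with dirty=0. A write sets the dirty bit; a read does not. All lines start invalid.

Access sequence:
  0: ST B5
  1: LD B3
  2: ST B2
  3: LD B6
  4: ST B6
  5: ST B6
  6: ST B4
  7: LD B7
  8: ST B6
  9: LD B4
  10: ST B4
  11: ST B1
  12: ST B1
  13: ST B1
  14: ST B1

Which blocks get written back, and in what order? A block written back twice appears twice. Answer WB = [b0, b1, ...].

  0 | W B5 → L2 miss [D]
  1 | R B3 → L0 miss [-]
  2 | W B2 → L2 miss wb→B5 [D]
  3 | R B6 → L0 miss [-]
  4 | W B6 → L0 hit [D]
  5 | W B6 → L0 hit [D]
  6 | W B4 → L1 miss [D]
  7 | R B7 → L1 miss wb→B4 [-]
  8 | W B6 → L0 hit [D]
  9 | R B4 → L1 miss [-]
  10 | W B4 → L1 hit [D]
  11 | W B1 → L1 miss wb→B4 [D]
  12 | W B1 → L1 hit [D]
  13 | W B1 → L1 hit [D]
  14 | W B1 → L1 hit [D]

WB = [5, 4, 4]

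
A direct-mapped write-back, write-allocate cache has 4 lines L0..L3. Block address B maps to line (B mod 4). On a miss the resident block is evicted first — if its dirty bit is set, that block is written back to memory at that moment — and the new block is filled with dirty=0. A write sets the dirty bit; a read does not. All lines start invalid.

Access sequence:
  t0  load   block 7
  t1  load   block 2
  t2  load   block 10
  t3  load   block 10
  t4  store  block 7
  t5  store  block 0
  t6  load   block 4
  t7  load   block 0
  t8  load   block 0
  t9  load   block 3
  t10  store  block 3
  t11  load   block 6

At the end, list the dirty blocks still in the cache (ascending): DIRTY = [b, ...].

  0 | R B7 → L3 miss [-]
  1 | R B2 → L2 miss [-]
  2 | R B10 → L2 miss [-]
  3 | R B10 → L2 hit [-]
  4 | W B7 → L3 hit [D]
  5 | W B0 → L0 miss [D]
  6 | R B4 → L0 miss wb→B0 [-]
  7 | R B0 → L0 miss [-]
  8 | R B0 → L0 hit [-]
  9 | R B3 → L3 miss wb→B7 [-]
  10 | W B3 → L3 hit [D]
  11 | R B6 → L2 miss [-]

DIRTY = [3]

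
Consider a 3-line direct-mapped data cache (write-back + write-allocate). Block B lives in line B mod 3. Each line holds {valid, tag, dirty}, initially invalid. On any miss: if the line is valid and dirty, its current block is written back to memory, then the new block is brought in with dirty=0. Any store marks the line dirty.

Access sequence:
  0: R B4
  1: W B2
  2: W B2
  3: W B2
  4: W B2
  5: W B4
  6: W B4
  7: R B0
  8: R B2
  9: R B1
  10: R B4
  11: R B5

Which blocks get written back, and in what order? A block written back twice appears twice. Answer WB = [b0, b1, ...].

WB = [4, 2]

  0 | R B4 → L1 miss [-]
  1 | W B2 → L2 miss [D]
  2 | W B2 → L2 hit [D]
  3 | W B2 → L2 hit [D]
  4 | W B2 → L2 hit [D]
  5 | W B4 → L1 hit [D]
  6 | W B4 → L1 hit [D]
  7 | R B0 → L0 miss [-]
  8 | R B2 → L2 hit [D]
  9 | R B1 → L1 miss wb→B4 [-]
  10 | R B4 → L1 miss [-]
  11 | R B5 → L2 miss wb→B2 [-]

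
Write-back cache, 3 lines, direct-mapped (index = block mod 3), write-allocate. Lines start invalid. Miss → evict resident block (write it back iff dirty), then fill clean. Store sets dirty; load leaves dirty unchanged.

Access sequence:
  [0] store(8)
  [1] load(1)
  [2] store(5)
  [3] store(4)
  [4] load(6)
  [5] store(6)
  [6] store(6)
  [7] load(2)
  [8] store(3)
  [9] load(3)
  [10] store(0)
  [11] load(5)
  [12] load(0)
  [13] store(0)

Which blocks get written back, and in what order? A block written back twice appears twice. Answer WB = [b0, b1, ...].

  0 | W B8 → L2 miss [D]
  1 | R B1 → L1 miss [-]
  2 | W B5 → L2 miss wb→B8 [D]
  3 | W B4 → L1 miss [D]
  4 | R B6 → L0 miss [-]
  5 | W B6 → L0 hit [D]
  6 | W B6 → L0 hit [D]
  7 | R B2 → L2 miss wb→B5 [-]
  8 | W B3 → L0 miss wb→B6 [D]
  9 | R B3 → L0 hit [D]
  10 | W B0 → L0 miss wb→B3 [D]
  11 | R B5 → L2 miss [-]
  12 | R B0 → L0 hit [D]
  13 | W B0 → L0 hit [D]

WB = [8, 5, 6, 3]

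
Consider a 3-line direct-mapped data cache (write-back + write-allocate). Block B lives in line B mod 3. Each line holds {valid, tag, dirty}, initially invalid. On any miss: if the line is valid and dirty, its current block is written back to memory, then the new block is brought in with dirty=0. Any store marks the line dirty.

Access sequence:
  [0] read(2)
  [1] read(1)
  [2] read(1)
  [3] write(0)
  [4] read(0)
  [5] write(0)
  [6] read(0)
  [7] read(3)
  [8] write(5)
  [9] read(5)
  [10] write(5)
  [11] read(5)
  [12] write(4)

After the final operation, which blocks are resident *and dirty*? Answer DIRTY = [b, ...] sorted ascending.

DIRTY = [4, 5]

  0 | R B2 → L2 miss [-]
  1 | R B1 → L1 miss [-]
  2 | R B1 → L1 hit [-]
  3 | W B0 → L0 miss [D]
  4 | R B0 → L0 hit [D]
  5 | W B0 → L0 hit [D]
  6 | R B0 → L0 hit [D]
  7 | R B3 → L0 miss wb→B0 [-]
  8 | W B5 → L2 miss [D]
  9 | R B5 → L2 hit [D]
  10 | W B5 → L2 hit [D]
  11 | R B5 → L2 hit [D]
  12 | W B4 → L1 miss [D]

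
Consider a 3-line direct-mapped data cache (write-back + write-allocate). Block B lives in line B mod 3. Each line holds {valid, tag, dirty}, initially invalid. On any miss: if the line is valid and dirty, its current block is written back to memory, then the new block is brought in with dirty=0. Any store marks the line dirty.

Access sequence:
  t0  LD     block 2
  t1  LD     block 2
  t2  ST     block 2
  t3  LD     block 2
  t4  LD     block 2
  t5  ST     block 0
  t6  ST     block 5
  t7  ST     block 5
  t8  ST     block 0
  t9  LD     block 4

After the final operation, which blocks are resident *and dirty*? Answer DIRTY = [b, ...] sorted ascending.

  0 | R B2 → L2 miss [-]
  1 | R B2 → L2 hit [-]
  2 | W B2 → L2 hit [D]
  3 | R B2 → L2 hit [D]
  4 | R B2 → L2 hit [D]
  5 | W B0 → L0 miss [D]
  6 | W B5 → L2 miss wb→B2 [D]
  7 | W B5 → L2 hit [D]
  8 | W B0 → L0 hit [D]
  9 | R B4 → L1 miss [-]

DIRTY = [0, 5]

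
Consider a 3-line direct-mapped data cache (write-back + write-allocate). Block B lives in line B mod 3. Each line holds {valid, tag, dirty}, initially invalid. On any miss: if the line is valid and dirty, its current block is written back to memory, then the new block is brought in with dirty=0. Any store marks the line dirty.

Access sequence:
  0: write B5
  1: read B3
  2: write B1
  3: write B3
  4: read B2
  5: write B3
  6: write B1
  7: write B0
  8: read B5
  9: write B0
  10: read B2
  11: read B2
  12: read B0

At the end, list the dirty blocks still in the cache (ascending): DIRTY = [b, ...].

  0 | W B5 → L2 miss [D]
  1 | R B3 → L0 miss [-]
  2 | W B1 → L1 miss [D]
  3 | W B3 → L0 hit [D]
  4 | R B2 → L2 miss wb→B5 [-]
  5 | W B3 → L0 hit [D]
  6 | W B1 → L1 hit [D]
  7 | W B0 → L0 miss wb→B3 [D]
  8 | R B5 → L2 miss [-]
  9 | W B0 → L0 hit [D]
  10 | R B2 → L2 miss [-]
  11 | R B2 → L2 hit [-]
  12 | R B0 → L0 hit [D]

DIRTY = [0, 1]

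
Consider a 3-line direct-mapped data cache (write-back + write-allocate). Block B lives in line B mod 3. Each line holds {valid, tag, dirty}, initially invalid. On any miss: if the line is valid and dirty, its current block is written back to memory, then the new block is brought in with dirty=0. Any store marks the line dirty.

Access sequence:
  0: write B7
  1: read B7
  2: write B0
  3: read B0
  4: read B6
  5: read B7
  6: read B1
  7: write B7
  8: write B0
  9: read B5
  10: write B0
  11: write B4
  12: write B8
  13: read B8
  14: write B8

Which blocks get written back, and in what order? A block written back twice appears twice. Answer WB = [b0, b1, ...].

0: W B7 -> L1 miss  d=D]
1: R B7 -> L1 hit  d=D]
2: W B0 -> L0 miss  d=D]
3: R B0 -> L0 hit  d=D]
4: R B6 -> L0 miss wb->B0  d=-]
5: R B7 -> L1 hit  d=D]
6: R B1 -> L1 miss wb->B7  d=-]
7: W B7 -> L1 miss  d=D]
8: W B0 -> L0 miss  d=D]
9: R B5 -> L2 miss  d=-]
10: W B0 -> L0 hit  d=D]
11: W B4 -> L1 miss wb->B7  d=D]
12: W B8 -> L2 miss  d=D]
13: R B8 -> L2 hit  d=D]
14: W B8 -> L2 hit  d=D]

WB = [0, 7, 7]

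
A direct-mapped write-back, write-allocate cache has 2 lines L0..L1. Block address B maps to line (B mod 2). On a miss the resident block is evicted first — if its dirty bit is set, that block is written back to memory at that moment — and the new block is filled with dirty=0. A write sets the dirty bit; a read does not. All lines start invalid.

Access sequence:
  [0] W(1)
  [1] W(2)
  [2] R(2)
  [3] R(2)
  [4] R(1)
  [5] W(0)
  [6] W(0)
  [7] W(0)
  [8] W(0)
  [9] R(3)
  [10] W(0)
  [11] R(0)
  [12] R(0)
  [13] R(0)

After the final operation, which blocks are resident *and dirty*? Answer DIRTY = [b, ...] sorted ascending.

  0 | W B1 → L1 miss [D]
  1 | W B2 → L0 miss [D]
  2 | R B2 → L0 hit [D]
  3 | R B2 → L0 hit [D]
  4 | R B1 → L1 hit [D]
  5 | W B0 → L0 miss wb→B2 [D]
  6 | W B0 → L0 hit [D]
  7 | W B0 → L0 hit [D]
  8 | W B0 → L0 hit [D]
  9 | R B3 → L1 miss wb→B1 [-]
  10 | W B0 → L0 hit [D]
  11 | R B0 → L0 hit [D]
  12 | R B0 → L0 hit [D]
  13 | R B0 → L0 hit [D]

DIRTY = [0]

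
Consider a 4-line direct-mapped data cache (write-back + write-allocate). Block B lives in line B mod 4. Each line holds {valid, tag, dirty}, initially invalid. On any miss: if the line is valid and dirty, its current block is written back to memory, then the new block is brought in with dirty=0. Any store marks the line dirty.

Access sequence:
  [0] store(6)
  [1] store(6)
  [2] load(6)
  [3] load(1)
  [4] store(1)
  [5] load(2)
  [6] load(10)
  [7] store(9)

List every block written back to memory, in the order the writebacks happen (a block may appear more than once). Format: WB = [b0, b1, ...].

  0 | W B6 → L2 miss [D]
  1 | W B6 → L2 hit [D]
  2 | R B6 → L2 hit [D]
  3 | R B1 → L1 miss [-]
  4 | W B1 → L1 hit [D]
  5 | R B2 → L2 miss wb→B6 [-]
  6 | R B10 → L2 miss [-]
  7 | W B9 → L1 miss wb→B1 [D]

WB = [6, 1]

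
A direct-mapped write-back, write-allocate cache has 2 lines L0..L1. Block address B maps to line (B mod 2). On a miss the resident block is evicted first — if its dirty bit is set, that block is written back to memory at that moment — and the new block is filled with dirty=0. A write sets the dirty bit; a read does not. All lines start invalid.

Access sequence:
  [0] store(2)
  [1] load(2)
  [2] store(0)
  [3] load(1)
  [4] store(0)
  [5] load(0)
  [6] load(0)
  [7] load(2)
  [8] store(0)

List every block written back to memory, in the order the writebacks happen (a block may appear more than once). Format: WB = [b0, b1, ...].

  0 | W B2 → L0 miss [D]
  1 | R B2 → L0 hit [D]
  2 | W B0 → L0 miss wb→B2 [D]
  3 | R B1 → L1 miss [-]
  4 | W B0 → L0 hit [D]
  5 | R B0 → L0 hit [D]
  6 | R B0 → L0 hit [D]
  7 | R B2 → L0 miss wb→B0 [-]
  8 | W B0 → L0 miss [D]

WB = [2, 0]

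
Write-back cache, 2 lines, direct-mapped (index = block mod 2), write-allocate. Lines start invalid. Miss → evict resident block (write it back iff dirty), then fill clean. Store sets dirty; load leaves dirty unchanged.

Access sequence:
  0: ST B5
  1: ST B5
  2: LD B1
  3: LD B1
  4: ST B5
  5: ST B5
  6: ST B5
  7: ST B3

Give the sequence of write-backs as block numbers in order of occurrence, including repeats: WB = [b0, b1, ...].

WB = [5, 5]

0: W B5 → L1 miss [D]
1: W B5 → L1 hit [D]
2: R B1 → L1 miss wb→B5 [-]
3: R B1 → L1 hit [-]
4: W B5 → L1 miss [D]
5: W B5 → L1 hit [D]
6: W B5 → L1 hit [D]
7: W B3 → L1 miss wb→B5 [D]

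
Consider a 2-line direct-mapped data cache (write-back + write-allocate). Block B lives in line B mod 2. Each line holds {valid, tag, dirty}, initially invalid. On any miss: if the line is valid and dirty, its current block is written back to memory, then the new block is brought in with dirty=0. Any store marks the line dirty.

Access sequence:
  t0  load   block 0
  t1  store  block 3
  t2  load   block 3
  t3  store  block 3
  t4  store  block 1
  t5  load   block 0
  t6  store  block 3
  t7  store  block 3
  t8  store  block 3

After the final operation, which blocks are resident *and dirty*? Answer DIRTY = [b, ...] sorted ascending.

DIRTY = [3]

0: R B0 -> L0 miss  d=-]
1: W B3 -> L1 miss  d=D]
2: R B3 -> L1 hit  d=D]
3: W B3 -> L1 hit  d=D]
4: W B1 -> L1 miss wb->B3  d=D]
5: R B0 -> L0 hit  d=-]
6: W B3 -> L1 miss wb->B1  d=D]
7: W B3 -> L1 hit  d=D]
8: W B3 -> L1 hit  d=D]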